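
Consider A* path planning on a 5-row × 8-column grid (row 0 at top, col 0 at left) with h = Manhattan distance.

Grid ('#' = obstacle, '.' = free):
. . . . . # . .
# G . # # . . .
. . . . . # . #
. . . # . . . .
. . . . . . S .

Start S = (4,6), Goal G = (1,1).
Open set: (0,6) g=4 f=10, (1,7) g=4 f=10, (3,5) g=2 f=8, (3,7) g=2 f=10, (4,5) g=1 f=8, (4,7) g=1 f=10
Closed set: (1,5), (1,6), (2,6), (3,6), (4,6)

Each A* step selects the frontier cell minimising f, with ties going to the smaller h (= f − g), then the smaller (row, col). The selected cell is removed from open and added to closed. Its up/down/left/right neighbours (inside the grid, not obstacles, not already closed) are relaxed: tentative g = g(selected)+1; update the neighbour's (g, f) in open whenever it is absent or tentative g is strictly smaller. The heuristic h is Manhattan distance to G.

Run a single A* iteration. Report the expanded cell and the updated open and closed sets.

step 1: expand (3,5) (f=8, h=6) → closed; open now [(0,6) g=4 f=10, (1,7) g=4 f=10, (3,4) g=3 f=8, (3,7) g=2 f=10, (4,5) g=1 f=8, (4,7) g=1 f=10]

expanded=(3,5); open=[(0,6) g=4 f=10, (1,7) g=4 f=10, (3,4) g=3 f=8, (3,7) g=2 f=10, (4,5) g=1 f=8, (4,7) g=1 f=10]; closed=[(1,5), (1,6), (2,6), (3,5), (3,6), (4,6)]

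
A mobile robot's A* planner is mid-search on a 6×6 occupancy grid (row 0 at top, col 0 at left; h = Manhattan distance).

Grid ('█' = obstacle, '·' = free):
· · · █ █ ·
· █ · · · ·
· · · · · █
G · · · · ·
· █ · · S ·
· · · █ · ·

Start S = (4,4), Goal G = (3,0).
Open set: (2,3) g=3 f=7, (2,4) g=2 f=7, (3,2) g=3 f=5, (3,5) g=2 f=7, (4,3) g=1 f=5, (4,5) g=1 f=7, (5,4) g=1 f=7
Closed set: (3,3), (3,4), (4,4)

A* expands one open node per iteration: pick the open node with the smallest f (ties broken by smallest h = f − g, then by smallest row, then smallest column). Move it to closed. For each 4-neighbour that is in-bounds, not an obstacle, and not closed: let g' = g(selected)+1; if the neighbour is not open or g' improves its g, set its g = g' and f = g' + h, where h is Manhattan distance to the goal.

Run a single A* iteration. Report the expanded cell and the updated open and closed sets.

step 1: expand (3,2) (f=5, h=2) → closed; open now [(2,2) g=4 f=7, (2,3) g=3 f=7, (2,4) g=2 f=7, (3,1) g=4 f=5, (3,5) g=2 f=7, (4,2) g=4 f=7, (4,3) g=1 f=5, (4,5) g=1 f=7, (5,4) g=1 f=7]

expanded=(3,2); open=[(2,2) g=4 f=7, (2,3) g=3 f=7, (2,4) g=2 f=7, (3,1) g=4 f=5, (3,5) g=2 f=7, (4,2) g=4 f=7, (4,3) g=1 f=5, (4,5) g=1 f=7, (5,4) g=1 f=7]; closed=[(3,2), (3,3), (3,4), (4,4)]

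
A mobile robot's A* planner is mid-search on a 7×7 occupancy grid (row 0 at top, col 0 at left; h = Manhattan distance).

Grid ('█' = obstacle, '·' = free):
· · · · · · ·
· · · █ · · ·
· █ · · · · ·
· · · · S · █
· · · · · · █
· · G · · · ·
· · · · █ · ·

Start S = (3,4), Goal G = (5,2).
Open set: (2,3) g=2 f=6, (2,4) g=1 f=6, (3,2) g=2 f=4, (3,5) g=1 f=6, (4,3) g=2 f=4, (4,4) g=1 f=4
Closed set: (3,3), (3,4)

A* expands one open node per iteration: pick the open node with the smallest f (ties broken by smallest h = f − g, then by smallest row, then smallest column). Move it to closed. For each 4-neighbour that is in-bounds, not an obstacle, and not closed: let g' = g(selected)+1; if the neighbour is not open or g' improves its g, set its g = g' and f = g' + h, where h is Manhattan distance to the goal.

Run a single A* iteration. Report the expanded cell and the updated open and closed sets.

expanded=(3,2); open=[(2,2) g=3 f=6, (2,3) g=2 f=6, (2,4) g=1 f=6, (3,1) g=3 f=6, (3,5) g=1 f=6, (4,2) g=3 f=4, (4,3) g=2 f=4, (4,4) g=1 f=4]; closed=[(3,2), (3,3), (3,4)]

step 1: expand (3,2) (f=4, h=2) → closed; open now [(2,2) g=3 f=6, (2,3) g=2 f=6, (2,4) g=1 f=6, (3,1) g=3 f=6, (3,5) g=1 f=6, (4,2) g=3 f=4, (4,3) g=2 f=4, (4,4) g=1 f=4]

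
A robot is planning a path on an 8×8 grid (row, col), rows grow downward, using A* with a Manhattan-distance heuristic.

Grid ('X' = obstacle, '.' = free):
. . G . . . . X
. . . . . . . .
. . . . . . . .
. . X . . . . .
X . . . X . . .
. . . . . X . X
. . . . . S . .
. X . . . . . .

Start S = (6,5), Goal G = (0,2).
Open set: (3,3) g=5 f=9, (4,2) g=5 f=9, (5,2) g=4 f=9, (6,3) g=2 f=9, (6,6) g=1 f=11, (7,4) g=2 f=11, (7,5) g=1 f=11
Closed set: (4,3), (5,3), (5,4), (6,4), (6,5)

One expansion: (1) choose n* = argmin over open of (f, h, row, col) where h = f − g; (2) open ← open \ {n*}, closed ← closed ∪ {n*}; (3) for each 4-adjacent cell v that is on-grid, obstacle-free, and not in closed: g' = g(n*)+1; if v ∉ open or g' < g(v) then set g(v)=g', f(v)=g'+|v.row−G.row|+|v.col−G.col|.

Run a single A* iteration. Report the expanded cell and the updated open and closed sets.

expanded=(3,3); open=[(2,3) g=6 f=9, (3,4) g=6 f=11, (4,2) g=5 f=9, (5,2) g=4 f=9, (6,3) g=2 f=9, (6,6) g=1 f=11, (7,4) g=2 f=11, (7,5) g=1 f=11]; closed=[(3,3), (4,3), (5,3), (5,4), (6,4), (6,5)]

step 1: expand (3,3) (f=9, h=4) → closed; open now [(2,3) g=6 f=9, (3,4) g=6 f=11, (4,2) g=5 f=9, (5,2) g=4 f=9, (6,3) g=2 f=9, (6,6) g=1 f=11, (7,4) g=2 f=11, (7,5) g=1 f=11]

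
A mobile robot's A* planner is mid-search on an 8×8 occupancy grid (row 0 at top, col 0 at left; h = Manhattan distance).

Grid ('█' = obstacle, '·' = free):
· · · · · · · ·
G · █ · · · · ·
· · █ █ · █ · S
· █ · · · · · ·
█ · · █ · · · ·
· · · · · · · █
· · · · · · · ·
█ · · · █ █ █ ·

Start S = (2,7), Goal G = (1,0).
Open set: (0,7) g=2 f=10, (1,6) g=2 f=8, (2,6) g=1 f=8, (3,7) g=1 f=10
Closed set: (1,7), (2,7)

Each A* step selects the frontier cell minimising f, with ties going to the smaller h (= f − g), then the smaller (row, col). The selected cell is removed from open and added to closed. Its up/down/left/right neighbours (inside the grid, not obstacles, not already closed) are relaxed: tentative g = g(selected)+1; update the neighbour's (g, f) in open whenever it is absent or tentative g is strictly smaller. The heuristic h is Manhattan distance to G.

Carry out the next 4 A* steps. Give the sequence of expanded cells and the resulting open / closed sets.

order=[(1,6) → (1,5) → (1,4) → (1,3)]; open=[(0,3) g=6 f=10, (0,4) g=5 f=10, (0,5) g=4 f=10, (0,6) g=3 f=10, (0,7) g=2 f=10, (2,4) g=5 f=10, (2,6) g=1 f=8, (3,7) g=1 f=10]; closed=[(1,3), (1,4), (1,5), (1,6), (1,7), (2,7)]

step 1: expand (1,6) (f=8, h=6) → closed; open now [(0,6) g=3 f=10, (0,7) g=2 f=10, (1,5) g=3 f=8, (2,6) g=1 f=8, (3,7) g=1 f=10]
step 2: expand (1,5) (f=8, h=5) → closed; open now [(0,5) g=4 f=10, (0,6) g=3 f=10, (0,7) g=2 f=10, (1,4) g=4 f=8, (2,6) g=1 f=8, (3,7) g=1 f=10]
step 3: expand (1,4) (f=8, h=4) → closed; open now [(0,4) g=5 f=10, (0,5) g=4 f=10, (0,6) g=3 f=10, (0,7) g=2 f=10, (1,3) g=5 f=8, (2,4) g=5 f=10, (2,6) g=1 f=8, (3,7) g=1 f=10]
step 4: expand (1,3) (f=8, h=3) → closed; open now [(0,3) g=6 f=10, (0,4) g=5 f=10, (0,5) g=4 f=10, (0,6) g=3 f=10, (0,7) g=2 f=10, (2,4) g=5 f=10, (2,6) g=1 f=8, (3,7) g=1 f=10]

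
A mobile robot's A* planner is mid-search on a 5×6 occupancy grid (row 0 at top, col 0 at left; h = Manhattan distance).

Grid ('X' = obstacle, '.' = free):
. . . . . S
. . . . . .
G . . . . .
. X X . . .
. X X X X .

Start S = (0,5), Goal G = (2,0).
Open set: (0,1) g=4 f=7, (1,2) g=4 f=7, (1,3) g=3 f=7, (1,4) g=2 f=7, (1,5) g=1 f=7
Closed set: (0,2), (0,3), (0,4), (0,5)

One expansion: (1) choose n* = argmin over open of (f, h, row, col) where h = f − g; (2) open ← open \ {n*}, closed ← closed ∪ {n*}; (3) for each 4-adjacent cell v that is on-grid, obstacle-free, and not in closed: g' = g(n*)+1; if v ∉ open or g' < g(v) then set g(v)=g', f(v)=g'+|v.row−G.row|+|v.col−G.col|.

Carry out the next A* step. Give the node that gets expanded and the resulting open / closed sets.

expanded=(0,1); open=[(0,0) g=5 f=7, (1,1) g=5 f=7, (1,2) g=4 f=7, (1,3) g=3 f=7, (1,4) g=2 f=7, (1,5) g=1 f=7]; closed=[(0,1), (0,2), (0,3), (0,4), (0,5)]

step 1: expand (0,1) (f=7, h=3) → closed; open now [(0,0) g=5 f=7, (1,1) g=5 f=7, (1,2) g=4 f=7, (1,3) g=3 f=7, (1,4) g=2 f=7, (1,5) g=1 f=7]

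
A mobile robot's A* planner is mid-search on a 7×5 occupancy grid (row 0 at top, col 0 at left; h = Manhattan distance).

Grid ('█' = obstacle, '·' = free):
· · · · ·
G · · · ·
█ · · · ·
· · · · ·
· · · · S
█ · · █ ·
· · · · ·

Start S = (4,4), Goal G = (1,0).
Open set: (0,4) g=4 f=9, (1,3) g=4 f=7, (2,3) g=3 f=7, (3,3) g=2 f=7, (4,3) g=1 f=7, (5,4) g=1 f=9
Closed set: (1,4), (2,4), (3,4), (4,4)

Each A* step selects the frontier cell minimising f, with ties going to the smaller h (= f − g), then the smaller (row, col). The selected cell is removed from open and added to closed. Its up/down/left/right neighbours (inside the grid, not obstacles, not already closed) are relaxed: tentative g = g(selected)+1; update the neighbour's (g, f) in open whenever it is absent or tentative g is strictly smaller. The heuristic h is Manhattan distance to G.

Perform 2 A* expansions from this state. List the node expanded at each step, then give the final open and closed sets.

step 1: expand (1,3) (f=7, h=3) → closed; open now [(0,3) g=5 f=9, (0,4) g=4 f=9, (1,2) g=5 f=7, (2,3) g=3 f=7, (3,3) g=2 f=7, (4,3) g=1 f=7, (5,4) g=1 f=9]
step 2: expand (1,2) (f=7, h=2) → closed; open now [(0,2) g=6 f=9, (0,3) g=5 f=9, (0,4) g=4 f=9, (1,1) g=6 f=7, (2,2) g=6 f=9, (2,3) g=3 f=7, (3,3) g=2 f=7, (4,3) g=1 f=7, (5,4) g=1 f=9]

order=[(1,3) → (1,2)]; open=[(0,2) g=6 f=9, (0,3) g=5 f=9, (0,4) g=4 f=9, (1,1) g=6 f=7, (2,2) g=6 f=9, (2,3) g=3 f=7, (3,3) g=2 f=7, (4,3) g=1 f=7, (5,4) g=1 f=9]; closed=[(1,2), (1,3), (1,4), (2,4), (3,4), (4,4)]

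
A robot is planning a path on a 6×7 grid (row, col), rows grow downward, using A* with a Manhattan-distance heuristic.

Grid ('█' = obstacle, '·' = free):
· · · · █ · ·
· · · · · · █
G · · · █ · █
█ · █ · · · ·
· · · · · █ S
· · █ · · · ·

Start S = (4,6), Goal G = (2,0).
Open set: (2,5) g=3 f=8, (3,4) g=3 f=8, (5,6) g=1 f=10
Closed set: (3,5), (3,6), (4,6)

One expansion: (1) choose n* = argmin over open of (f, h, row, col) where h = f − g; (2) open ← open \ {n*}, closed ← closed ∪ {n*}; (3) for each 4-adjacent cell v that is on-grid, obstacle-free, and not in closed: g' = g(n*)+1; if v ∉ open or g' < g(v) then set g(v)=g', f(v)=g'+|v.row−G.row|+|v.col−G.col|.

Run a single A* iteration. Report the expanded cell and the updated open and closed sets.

expanded=(2,5); open=[(1,5) g=4 f=10, (3,4) g=3 f=8, (5,6) g=1 f=10]; closed=[(2,5), (3,5), (3,6), (4,6)]

step 1: expand (2,5) (f=8, h=5) → closed; open now [(1,5) g=4 f=10, (3,4) g=3 f=8, (5,6) g=1 f=10]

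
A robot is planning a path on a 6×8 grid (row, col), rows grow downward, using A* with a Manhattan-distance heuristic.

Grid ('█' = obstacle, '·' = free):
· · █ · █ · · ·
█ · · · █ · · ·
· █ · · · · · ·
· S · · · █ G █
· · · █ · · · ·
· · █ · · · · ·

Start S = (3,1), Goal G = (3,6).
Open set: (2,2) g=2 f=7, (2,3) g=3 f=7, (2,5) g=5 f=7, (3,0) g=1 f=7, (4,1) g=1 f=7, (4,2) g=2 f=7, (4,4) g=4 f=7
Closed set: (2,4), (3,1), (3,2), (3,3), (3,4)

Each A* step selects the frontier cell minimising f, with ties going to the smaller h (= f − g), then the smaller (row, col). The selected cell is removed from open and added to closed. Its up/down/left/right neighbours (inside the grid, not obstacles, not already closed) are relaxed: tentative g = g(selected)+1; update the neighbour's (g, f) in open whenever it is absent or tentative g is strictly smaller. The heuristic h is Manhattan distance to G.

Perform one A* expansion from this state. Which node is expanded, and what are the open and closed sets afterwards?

expanded=(2,5); open=[(1,5) g=6 f=9, (2,2) g=2 f=7, (2,3) g=3 f=7, (2,6) g=6 f=7, (3,0) g=1 f=7, (4,1) g=1 f=7, (4,2) g=2 f=7, (4,4) g=4 f=7]; closed=[(2,4), (2,5), (3,1), (3,2), (3,3), (3,4)]

step 1: expand (2,5) (f=7, h=2) → closed; open now [(1,5) g=6 f=9, (2,2) g=2 f=7, (2,3) g=3 f=7, (2,6) g=6 f=7, (3,0) g=1 f=7, (4,1) g=1 f=7, (4,2) g=2 f=7, (4,4) g=4 f=7]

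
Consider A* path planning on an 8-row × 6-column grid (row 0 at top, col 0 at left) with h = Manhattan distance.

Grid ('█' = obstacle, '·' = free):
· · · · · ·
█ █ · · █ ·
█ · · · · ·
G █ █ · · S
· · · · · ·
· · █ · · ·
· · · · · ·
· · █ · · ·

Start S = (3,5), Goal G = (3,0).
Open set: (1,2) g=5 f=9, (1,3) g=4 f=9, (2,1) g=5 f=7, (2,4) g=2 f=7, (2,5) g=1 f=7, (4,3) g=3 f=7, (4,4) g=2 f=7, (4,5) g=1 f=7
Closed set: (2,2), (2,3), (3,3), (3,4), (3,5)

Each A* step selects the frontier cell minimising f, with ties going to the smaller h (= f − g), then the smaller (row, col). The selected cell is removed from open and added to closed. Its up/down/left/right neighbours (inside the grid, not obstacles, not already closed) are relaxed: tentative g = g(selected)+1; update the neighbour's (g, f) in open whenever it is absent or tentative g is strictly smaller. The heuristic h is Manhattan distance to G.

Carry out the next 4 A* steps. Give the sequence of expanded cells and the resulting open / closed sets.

order=[(2,1) → (4,3) → (4,2) → (4,1)]; open=[(1,2) g=5 f=9, (1,3) g=4 f=9, (2,4) g=2 f=7, (2,5) g=1 f=7, (4,0) g=6 f=7, (4,4) g=2 f=7, (4,5) g=1 f=7, (5,1) g=6 f=9, (5,3) g=4 f=9]; closed=[(2,1), (2,2), (2,3), (3,3), (3,4), (3,5), (4,1), (4,2), (4,3)]

step 1: expand (2,1) (f=7, h=2) → closed; open now [(1,2) g=5 f=9, (1,3) g=4 f=9, (2,4) g=2 f=7, (2,5) g=1 f=7, (4,3) g=3 f=7, (4,4) g=2 f=7, (4,5) g=1 f=7]
step 2: expand (4,3) (f=7, h=4) → closed; open now [(1,2) g=5 f=9, (1,3) g=4 f=9, (2,4) g=2 f=7, (2,5) g=1 f=7, (4,2) g=4 f=7, (4,4) g=2 f=7, (4,5) g=1 f=7, (5,3) g=4 f=9]
step 3: expand (4,2) (f=7, h=3) → closed; open now [(1,2) g=5 f=9, (1,3) g=4 f=9, (2,4) g=2 f=7, (2,5) g=1 f=7, (4,1) g=5 f=7, (4,4) g=2 f=7, (4,5) g=1 f=7, (5,3) g=4 f=9]
step 4: expand (4,1) (f=7, h=2) → closed; open now [(1,2) g=5 f=9, (1,3) g=4 f=9, (2,4) g=2 f=7, (2,5) g=1 f=7, (4,0) g=6 f=7, (4,4) g=2 f=7, (4,5) g=1 f=7, (5,1) g=6 f=9, (5,3) g=4 f=9]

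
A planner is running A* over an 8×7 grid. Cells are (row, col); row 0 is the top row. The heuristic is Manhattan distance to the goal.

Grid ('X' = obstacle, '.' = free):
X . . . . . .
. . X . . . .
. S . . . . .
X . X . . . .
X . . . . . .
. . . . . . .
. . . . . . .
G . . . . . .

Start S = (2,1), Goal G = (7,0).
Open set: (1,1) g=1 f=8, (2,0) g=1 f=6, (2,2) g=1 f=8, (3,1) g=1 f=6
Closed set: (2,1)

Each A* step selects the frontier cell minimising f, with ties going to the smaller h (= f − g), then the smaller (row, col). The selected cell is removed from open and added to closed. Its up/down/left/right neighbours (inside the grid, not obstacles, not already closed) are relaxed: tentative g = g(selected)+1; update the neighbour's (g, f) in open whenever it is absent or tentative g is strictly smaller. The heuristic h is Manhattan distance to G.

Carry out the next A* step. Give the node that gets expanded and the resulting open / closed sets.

expanded=(2,0); open=[(1,0) g=2 f=8, (1,1) g=1 f=8, (2,2) g=1 f=8, (3,1) g=1 f=6]; closed=[(2,0), (2,1)]

step 1: expand (2,0) (f=6, h=5) → closed; open now [(1,0) g=2 f=8, (1,1) g=1 f=8, (2,2) g=1 f=8, (3,1) g=1 f=6]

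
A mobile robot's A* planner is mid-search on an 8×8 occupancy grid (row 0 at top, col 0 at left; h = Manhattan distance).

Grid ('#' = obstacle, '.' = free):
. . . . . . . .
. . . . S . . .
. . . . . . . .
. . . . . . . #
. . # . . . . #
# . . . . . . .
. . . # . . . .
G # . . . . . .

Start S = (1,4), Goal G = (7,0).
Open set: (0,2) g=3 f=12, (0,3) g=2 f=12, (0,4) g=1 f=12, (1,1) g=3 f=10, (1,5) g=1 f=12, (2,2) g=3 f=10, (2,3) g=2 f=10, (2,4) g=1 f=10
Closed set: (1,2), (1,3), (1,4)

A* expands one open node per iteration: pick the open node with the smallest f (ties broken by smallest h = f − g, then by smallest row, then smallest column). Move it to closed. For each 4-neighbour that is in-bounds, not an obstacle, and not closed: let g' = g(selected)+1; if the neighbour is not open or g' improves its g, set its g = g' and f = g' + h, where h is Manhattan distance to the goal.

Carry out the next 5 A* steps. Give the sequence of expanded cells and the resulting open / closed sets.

step 1: expand (1,1) (f=10, h=7) → closed; open now [(0,1) g=4 f=12, (0,2) g=3 f=12, (0,3) g=2 f=12, (0,4) g=1 f=12, (1,0) g=4 f=10, (1,5) g=1 f=12, (2,1) g=4 f=10, (2,2) g=3 f=10, (2,3) g=2 f=10, (2,4) g=1 f=10]
step 2: expand (1,0) (f=10, h=6) → closed; open now [(0,0) g=5 f=12, (0,1) g=4 f=12, (0,2) g=3 f=12, (0,3) g=2 f=12, (0,4) g=1 f=12, (1,5) g=1 f=12, (2,0) g=5 f=10, (2,1) g=4 f=10, (2,2) g=3 f=10, (2,3) g=2 f=10, (2,4) g=1 f=10]
step 3: expand (2,0) (f=10, h=5) → closed; open now [(0,0) g=5 f=12, (0,1) g=4 f=12, (0,2) g=3 f=12, (0,3) g=2 f=12, (0,4) g=1 f=12, (1,5) g=1 f=12, (2,1) g=4 f=10, (2,2) g=3 f=10, (2,3) g=2 f=10, (2,4) g=1 f=10, (3,0) g=6 f=10]
step 4: expand (3,0) (f=10, h=4) → closed; open now [(0,0) g=5 f=12, (0,1) g=4 f=12, (0,2) g=3 f=12, (0,3) g=2 f=12, (0,4) g=1 f=12, (1,5) g=1 f=12, (2,1) g=4 f=10, (2,2) g=3 f=10, (2,3) g=2 f=10, (2,4) g=1 f=10, (3,1) g=7 f=12, (4,0) g=7 f=10]
step 5: expand (4,0) (f=10, h=3) → closed; open now [(0,0) g=5 f=12, (0,1) g=4 f=12, (0,2) g=3 f=12, (0,3) g=2 f=12, (0,4) g=1 f=12, (1,5) g=1 f=12, (2,1) g=4 f=10, (2,2) g=3 f=10, (2,3) g=2 f=10, (2,4) g=1 f=10, (3,1) g=7 f=12, (4,1) g=8 f=12]

order=[(1,1) → (1,0) → (2,0) → (3,0) → (4,0)]; open=[(0,0) g=5 f=12, (0,1) g=4 f=12, (0,2) g=3 f=12, (0,3) g=2 f=12, (0,4) g=1 f=12, (1,5) g=1 f=12, (2,1) g=4 f=10, (2,2) g=3 f=10, (2,3) g=2 f=10, (2,4) g=1 f=10, (3,1) g=7 f=12, (4,1) g=8 f=12]; closed=[(1,0), (1,1), (1,2), (1,3), (1,4), (2,0), (3,0), (4,0)]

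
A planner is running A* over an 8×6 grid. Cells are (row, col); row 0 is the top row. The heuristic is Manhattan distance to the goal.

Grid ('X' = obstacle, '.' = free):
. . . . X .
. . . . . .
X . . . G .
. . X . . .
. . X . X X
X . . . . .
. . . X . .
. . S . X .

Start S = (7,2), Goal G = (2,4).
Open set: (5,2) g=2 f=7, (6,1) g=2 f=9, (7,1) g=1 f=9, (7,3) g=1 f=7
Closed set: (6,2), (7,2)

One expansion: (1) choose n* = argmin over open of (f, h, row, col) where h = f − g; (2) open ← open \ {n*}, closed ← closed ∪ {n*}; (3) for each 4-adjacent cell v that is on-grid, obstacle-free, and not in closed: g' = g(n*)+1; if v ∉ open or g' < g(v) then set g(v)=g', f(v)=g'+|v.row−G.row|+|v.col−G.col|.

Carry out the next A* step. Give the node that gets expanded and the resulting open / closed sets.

step 1: expand (5,2) (f=7, h=5) → closed; open now [(5,1) g=3 f=9, (5,3) g=3 f=7, (6,1) g=2 f=9, (7,1) g=1 f=9, (7,3) g=1 f=7]

expanded=(5,2); open=[(5,1) g=3 f=9, (5,3) g=3 f=7, (6,1) g=2 f=9, (7,1) g=1 f=9, (7,3) g=1 f=7]; closed=[(5,2), (6,2), (7,2)]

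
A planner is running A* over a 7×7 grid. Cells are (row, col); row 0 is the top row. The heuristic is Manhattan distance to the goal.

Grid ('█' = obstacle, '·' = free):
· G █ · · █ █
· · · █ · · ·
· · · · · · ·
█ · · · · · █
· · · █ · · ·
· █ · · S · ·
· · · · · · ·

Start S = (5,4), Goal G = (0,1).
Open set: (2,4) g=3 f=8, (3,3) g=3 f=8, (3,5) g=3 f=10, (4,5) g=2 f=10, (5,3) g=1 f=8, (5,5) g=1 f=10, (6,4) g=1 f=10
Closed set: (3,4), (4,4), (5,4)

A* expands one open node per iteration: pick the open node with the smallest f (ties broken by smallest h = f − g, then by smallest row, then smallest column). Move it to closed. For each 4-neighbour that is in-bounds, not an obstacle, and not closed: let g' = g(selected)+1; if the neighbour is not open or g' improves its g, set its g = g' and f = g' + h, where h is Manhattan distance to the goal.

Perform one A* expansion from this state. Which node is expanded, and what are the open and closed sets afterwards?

expanded=(2,4); open=[(1,4) g=4 f=8, (2,3) g=4 f=8, (2,5) g=4 f=10, (3,3) g=3 f=8, (3,5) g=3 f=10, (4,5) g=2 f=10, (5,3) g=1 f=8, (5,5) g=1 f=10, (6,4) g=1 f=10]; closed=[(2,4), (3,4), (4,4), (5,4)]

step 1: expand (2,4) (f=8, h=5) → closed; open now [(1,4) g=4 f=8, (2,3) g=4 f=8, (2,5) g=4 f=10, (3,3) g=3 f=8, (3,5) g=3 f=10, (4,5) g=2 f=10, (5,3) g=1 f=8, (5,5) g=1 f=10, (6,4) g=1 f=10]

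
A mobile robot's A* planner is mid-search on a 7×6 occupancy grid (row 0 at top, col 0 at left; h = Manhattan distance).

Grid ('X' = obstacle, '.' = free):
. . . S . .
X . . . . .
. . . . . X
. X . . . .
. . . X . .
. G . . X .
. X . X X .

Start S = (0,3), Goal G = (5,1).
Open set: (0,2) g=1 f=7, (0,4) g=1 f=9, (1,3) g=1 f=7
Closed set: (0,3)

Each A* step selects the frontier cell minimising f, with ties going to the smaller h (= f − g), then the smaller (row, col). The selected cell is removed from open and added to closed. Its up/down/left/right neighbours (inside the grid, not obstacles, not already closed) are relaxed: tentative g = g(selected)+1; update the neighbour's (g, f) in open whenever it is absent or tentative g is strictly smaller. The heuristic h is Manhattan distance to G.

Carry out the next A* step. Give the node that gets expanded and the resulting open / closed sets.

expanded=(0,2); open=[(0,1) g=2 f=7, (0,4) g=1 f=9, (1,2) g=2 f=7, (1,3) g=1 f=7]; closed=[(0,2), (0,3)]

step 1: expand (0,2) (f=7, h=6) → closed; open now [(0,1) g=2 f=7, (0,4) g=1 f=9, (1,2) g=2 f=7, (1,3) g=1 f=7]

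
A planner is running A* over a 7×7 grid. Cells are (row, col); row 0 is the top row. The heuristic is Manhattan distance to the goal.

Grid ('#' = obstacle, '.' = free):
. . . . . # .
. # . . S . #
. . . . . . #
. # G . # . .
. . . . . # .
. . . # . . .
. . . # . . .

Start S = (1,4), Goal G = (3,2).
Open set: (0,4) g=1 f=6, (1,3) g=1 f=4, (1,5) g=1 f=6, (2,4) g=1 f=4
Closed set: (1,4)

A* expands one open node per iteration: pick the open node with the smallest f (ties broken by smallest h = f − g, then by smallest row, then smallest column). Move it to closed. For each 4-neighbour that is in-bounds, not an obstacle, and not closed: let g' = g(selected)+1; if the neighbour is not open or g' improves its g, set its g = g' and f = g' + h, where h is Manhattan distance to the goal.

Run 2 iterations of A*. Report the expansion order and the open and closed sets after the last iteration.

order=[(1,3) → (1,2)]; open=[(0,2) g=3 f=6, (0,3) g=2 f=6, (0,4) g=1 f=6, (1,5) g=1 f=6, (2,2) g=3 f=4, (2,3) g=2 f=4, (2,4) g=1 f=4]; closed=[(1,2), (1,3), (1,4)]

step 1: expand (1,3) (f=4, h=3) → closed; open now [(0,3) g=2 f=6, (0,4) g=1 f=6, (1,2) g=2 f=4, (1,5) g=1 f=6, (2,3) g=2 f=4, (2,4) g=1 f=4]
step 2: expand (1,2) (f=4, h=2) → closed; open now [(0,2) g=3 f=6, (0,3) g=2 f=6, (0,4) g=1 f=6, (1,5) g=1 f=6, (2,2) g=3 f=4, (2,3) g=2 f=4, (2,4) g=1 f=4]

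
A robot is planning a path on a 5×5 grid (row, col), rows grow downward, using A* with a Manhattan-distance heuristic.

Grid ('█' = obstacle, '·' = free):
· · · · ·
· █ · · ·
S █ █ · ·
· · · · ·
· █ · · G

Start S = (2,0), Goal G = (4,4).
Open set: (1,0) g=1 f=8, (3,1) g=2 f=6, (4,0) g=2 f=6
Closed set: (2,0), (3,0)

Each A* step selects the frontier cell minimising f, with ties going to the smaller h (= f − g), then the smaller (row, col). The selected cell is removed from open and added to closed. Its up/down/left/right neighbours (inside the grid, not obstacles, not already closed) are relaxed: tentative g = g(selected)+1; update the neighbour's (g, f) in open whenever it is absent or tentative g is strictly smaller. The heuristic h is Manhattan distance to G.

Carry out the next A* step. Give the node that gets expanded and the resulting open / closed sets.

step 1: expand (3,1) (f=6, h=4) → closed; open now [(1,0) g=1 f=8, (3,2) g=3 f=6, (4,0) g=2 f=6]

expanded=(3,1); open=[(1,0) g=1 f=8, (3,2) g=3 f=6, (4,0) g=2 f=6]; closed=[(2,0), (3,0), (3,1)]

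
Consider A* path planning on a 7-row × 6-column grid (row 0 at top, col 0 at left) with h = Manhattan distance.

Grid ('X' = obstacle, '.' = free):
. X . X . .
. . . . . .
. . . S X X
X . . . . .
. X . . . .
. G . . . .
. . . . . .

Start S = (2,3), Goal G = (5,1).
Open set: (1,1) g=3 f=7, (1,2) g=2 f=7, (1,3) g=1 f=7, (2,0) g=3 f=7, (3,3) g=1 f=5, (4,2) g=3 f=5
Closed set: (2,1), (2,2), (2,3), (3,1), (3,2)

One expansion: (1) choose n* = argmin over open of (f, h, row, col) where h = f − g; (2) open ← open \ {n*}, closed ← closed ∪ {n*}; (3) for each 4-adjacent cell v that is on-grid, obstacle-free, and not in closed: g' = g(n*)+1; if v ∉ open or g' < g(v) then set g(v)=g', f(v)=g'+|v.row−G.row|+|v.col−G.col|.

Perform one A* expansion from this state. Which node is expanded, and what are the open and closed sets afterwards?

step 1: expand (4,2) (f=5, h=2) → closed; open now [(1,1) g=3 f=7, (1,2) g=2 f=7, (1,3) g=1 f=7, (2,0) g=3 f=7, (3,3) g=1 f=5, (4,3) g=4 f=7, (5,2) g=4 f=5]

expanded=(4,2); open=[(1,1) g=3 f=7, (1,2) g=2 f=7, (1,3) g=1 f=7, (2,0) g=3 f=7, (3,3) g=1 f=5, (4,3) g=4 f=7, (5,2) g=4 f=5]; closed=[(2,1), (2,2), (2,3), (3,1), (3,2), (4,2)]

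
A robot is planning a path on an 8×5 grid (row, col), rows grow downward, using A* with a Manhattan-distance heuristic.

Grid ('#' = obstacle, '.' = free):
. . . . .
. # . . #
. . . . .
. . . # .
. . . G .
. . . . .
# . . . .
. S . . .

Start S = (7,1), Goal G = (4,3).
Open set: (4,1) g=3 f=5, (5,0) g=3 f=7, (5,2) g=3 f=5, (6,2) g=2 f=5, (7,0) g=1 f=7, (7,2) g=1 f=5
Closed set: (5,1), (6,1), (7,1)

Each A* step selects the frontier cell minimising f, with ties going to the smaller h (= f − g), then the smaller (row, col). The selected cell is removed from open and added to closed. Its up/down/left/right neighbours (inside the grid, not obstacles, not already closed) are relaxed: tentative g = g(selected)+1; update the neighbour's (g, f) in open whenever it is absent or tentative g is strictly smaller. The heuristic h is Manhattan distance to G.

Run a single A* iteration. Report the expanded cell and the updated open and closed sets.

expanded=(4,1); open=[(3,1) g=4 f=7, (4,0) g=4 f=7, (4,2) g=4 f=5, (5,0) g=3 f=7, (5,2) g=3 f=5, (6,2) g=2 f=5, (7,0) g=1 f=7, (7,2) g=1 f=5]; closed=[(4,1), (5,1), (6,1), (7,1)]

step 1: expand (4,1) (f=5, h=2) → closed; open now [(3,1) g=4 f=7, (4,0) g=4 f=7, (4,2) g=4 f=5, (5,0) g=3 f=7, (5,2) g=3 f=5, (6,2) g=2 f=5, (7,0) g=1 f=7, (7,2) g=1 f=5]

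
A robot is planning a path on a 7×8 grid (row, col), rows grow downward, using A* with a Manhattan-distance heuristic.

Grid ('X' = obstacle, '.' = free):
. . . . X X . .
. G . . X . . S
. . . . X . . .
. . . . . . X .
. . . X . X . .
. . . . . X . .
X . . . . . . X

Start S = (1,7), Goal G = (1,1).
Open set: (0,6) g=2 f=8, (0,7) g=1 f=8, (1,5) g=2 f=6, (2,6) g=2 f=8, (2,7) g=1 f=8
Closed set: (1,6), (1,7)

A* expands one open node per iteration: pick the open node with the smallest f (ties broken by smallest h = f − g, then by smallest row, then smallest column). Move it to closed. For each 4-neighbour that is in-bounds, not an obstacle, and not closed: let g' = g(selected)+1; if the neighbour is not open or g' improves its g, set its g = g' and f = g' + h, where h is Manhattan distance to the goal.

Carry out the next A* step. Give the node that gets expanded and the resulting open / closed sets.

step 1: expand (1,5) (f=6, h=4) → closed; open now [(0,6) g=2 f=8, (0,7) g=1 f=8, (2,5) g=3 f=8, (2,6) g=2 f=8, (2,7) g=1 f=8]

expanded=(1,5); open=[(0,6) g=2 f=8, (0,7) g=1 f=8, (2,5) g=3 f=8, (2,6) g=2 f=8, (2,7) g=1 f=8]; closed=[(1,5), (1,6), (1,7)]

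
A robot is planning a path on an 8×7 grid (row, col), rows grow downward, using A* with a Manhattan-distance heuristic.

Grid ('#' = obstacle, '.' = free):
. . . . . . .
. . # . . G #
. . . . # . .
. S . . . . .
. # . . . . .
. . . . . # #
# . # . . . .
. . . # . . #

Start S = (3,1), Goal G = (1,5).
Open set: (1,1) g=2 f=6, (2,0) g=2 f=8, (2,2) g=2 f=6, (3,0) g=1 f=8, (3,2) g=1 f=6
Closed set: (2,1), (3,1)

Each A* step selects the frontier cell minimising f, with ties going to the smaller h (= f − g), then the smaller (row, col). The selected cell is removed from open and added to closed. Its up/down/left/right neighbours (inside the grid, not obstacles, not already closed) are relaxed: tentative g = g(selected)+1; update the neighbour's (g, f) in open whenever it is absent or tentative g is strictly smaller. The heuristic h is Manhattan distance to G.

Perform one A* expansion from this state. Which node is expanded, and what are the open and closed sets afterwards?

step 1: expand (1,1) (f=6, h=4) → closed; open now [(0,1) g=3 f=8, (1,0) g=3 f=8, (2,0) g=2 f=8, (2,2) g=2 f=6, (3,0) g=1 f=8, (3,2) g=1 f=6]

expanded=(1,1); open=[(0,1) g=3 f=8, (1,0) g=3 f=8, (2,0) g=2 f=8, (2,2) g=2 f=6, (3,0) g=1 f=8, (3,2) g=1 f=6]; closed=[(1,1), (2,1), (3,1)]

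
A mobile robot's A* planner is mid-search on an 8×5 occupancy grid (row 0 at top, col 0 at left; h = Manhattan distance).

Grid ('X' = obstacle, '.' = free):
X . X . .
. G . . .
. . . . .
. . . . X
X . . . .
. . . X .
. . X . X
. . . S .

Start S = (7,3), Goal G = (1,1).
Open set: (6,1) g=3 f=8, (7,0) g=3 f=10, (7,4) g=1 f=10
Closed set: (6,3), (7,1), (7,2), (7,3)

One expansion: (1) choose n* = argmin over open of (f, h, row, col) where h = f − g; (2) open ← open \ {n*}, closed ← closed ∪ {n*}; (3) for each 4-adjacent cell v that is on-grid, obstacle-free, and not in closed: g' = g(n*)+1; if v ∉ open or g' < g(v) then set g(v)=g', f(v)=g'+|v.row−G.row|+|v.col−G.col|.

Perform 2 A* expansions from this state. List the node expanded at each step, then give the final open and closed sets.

order=[(6,1) → (5,1)]; open=[(4,1) g=5 f=8, (5,0) g=5 f=10, (5,2) g=5 f=10, (6,0) g=4 f=10, (7,0) g=3 f=10, (7,4) g=1 f=10]; closed=[(5,1), (6,1), (6,3), (7,1), (7,2), (7,3)]

step 1: expand (6,1) (f=8, h=5) → closed; open now [(5,1) g=4 f=8, (6,0) g=4 f=10, (7,0) g=3 f=10, (7,4) g=1 f=10]
step 2: expand (5,1) (f=8, h=4) → closed; open now [(4,1) g=5 f=8, (5,0) g=5 f=10, (5,2) g=5 f=10, (6,0) g=4 f=10, (7,0) g=3 f=10, (7,4) g=1 f=10]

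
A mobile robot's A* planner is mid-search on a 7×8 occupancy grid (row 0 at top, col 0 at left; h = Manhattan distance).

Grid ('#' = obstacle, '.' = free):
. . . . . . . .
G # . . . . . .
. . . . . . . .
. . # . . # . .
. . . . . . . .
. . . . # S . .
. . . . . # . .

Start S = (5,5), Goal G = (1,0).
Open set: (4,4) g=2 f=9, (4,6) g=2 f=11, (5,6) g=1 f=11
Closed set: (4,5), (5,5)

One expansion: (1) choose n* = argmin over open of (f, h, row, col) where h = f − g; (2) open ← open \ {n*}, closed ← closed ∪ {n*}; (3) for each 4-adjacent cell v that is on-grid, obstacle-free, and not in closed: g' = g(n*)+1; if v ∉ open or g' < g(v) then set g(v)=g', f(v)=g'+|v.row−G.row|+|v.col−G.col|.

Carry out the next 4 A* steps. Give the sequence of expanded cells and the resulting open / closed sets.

step 1: expand (4,4) (f=9, h=7) → closed; open now [(3,4) g=3 f=9, (4,3) g=3 f=9, (4,6) g=2 f=11, (5,6) g=1 f=11]
step 2: expand (3,4) (f=9, h=6) → closed; open now [(2,4) g=4 f=9, (3,3) g=4 f=9, (4,3) g=3 f=9, (4,6) g=2 f=11, (5,6) g=1 f=11]
step 3: expand (2,4) (f=9, h=5) → closed; open now [(1,4) g=5 f=9, (2,3) g=5 f=9, (2,5) g=5 f=11, (3,3) g=4 f=9, (4,3) g=3 f=9, (4,6) g=2 f=11, (5,6) g=1 f=11]
step 4: expand (1,4) (f=9, h=4) → closed; open now [(0,4) g=6 f=11, (1,3) g=6 f=9, (1,5) g=6 f=11, (2,3) g=5 f=9, (2,5) g=5 f=11, (3,3) g=4 f=9, (4,3) g=3 f=9, (4,6) g=2 f=11, (5,6) g=1 f=11]

order=[(4,4) → (3,4) → (2,4) → (1,4)]; open=[(0,4) g=6 f=11, (1,3) g=6 f=9, (1,5) g=6 f=11, (2,3) g=5 f=9, (2,5) g=5 f=11, (3,3) g=4 f=9, (4,3) g=3 f=9, (4,6) g=2 f=11, (5,6) g=1 f=11]; closed=[(1,4), (2,4), (3,4), (4,4), (4,5), (5,5)]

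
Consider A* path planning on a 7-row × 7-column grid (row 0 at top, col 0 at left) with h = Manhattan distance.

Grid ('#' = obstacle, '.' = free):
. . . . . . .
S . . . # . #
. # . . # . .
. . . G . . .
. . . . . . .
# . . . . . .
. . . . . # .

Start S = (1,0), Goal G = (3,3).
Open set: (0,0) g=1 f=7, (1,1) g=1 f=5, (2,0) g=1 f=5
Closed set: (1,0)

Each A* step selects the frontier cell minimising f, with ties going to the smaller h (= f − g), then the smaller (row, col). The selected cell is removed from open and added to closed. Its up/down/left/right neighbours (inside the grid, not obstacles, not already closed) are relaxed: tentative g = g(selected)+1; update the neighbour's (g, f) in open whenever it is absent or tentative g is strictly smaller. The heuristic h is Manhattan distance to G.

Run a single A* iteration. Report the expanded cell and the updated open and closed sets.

step 1: expand (1,1) (f=5, h=4) → closed; open now [(0,0) g=1 f=7, (0,1) g=2 f=7, (1,2) g=2 f=5, (2,0) g=1 f=5]

expanded=(1,1); open=[(0,0) g=1 f=7, (0,1) g=2 f=7, (1,2) g=2 f=5, (2,0) g=1 f=5]; closed=[(1,0), (1,1)]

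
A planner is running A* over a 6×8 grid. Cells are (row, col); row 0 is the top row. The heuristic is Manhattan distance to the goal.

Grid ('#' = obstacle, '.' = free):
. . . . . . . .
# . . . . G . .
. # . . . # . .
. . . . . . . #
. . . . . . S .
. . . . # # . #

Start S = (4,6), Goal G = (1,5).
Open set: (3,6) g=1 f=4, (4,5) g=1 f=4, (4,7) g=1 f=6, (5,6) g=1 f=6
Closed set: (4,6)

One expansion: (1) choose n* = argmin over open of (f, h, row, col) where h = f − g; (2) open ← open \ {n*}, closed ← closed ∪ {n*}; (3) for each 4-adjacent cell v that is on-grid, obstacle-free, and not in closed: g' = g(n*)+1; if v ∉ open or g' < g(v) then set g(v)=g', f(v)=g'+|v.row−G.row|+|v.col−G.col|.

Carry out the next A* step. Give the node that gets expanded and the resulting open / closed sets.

step 1: expand (3,6) (f=4, h=3) → closed; open now [(2,6) g=2 f=4, (3,5) g=2 f=4, (4,5) g=1 f=4, (4,7) g=1 f=6, (5,6) g=1 f=6]

expanded=(3,6); open=[(2,6) g=2 f=4, (3,5) g=2 f=4, (4,5) g=1 f=4, (4,7) g=1 f=6, (5,6) g=1 f=6]; closed=[(3,6), (4,6)]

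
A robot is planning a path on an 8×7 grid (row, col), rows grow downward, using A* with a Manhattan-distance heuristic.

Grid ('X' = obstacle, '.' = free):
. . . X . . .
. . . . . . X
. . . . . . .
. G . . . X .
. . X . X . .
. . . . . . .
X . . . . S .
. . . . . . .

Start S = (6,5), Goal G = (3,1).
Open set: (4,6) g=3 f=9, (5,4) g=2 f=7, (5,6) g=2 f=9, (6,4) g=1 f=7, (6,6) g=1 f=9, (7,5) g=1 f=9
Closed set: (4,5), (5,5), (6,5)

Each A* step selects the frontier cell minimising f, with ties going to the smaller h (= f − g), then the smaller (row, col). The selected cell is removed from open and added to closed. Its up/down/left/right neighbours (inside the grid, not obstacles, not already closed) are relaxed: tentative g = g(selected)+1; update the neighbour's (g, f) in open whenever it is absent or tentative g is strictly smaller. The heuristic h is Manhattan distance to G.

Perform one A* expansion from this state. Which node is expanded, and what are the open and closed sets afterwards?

expanded=(5,4); open=[(4,6) g=3 f=9, (5,3) g=3 f=7, (5,6) g=2 f=9, (6,4) g=1 f=7, (6,6) g=1 f=9, (7,5) g=1 f=9]; closed=[(4,5), (5,4), (5,5), (6,5)]

step 1: expand (5,4) (f=7, h=5) → closed; open now [(4,6) g=3 f=9, (5,3) g=3 f=7, (5,6) g=2 f=9, (6,4) g=1 f=7, (6,6) g=1 f=9, (7,5) g=1 f=9]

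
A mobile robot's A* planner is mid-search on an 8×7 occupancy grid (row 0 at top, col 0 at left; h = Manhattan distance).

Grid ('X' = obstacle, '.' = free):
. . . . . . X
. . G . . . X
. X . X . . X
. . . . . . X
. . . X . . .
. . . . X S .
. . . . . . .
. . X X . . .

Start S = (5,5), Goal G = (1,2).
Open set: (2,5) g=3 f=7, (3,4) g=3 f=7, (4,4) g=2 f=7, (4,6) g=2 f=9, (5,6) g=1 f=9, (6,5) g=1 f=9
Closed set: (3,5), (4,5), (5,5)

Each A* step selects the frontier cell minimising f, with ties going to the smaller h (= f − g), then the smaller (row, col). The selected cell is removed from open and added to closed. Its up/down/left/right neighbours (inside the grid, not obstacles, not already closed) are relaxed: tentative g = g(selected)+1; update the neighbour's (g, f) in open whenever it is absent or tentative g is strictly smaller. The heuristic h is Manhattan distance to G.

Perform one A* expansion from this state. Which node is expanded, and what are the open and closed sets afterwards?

expanded=(2,5); open=[(1,5) g=4 f=7, (2,4) g=4 f=7, (3,4) g=3 f=7, (4,4) g=2 f=7, (4,6) g=2 f=9, (5,6) g=1 f=9, (6,5) g=1 f=9]; closed=[(2,5), (3,5), (4,5), (5,5)]

step 1: expand (2,5) (f=7, h=4) → closed; open now [(1,5) g=4 f=7, (2,4) g=4 f=7, (3,4) g=3 f=7, (4,4) g=2 f=7, (4,6) g=2 f=9, (5,6) g=1 f=9, (6,5) g=1 f=9]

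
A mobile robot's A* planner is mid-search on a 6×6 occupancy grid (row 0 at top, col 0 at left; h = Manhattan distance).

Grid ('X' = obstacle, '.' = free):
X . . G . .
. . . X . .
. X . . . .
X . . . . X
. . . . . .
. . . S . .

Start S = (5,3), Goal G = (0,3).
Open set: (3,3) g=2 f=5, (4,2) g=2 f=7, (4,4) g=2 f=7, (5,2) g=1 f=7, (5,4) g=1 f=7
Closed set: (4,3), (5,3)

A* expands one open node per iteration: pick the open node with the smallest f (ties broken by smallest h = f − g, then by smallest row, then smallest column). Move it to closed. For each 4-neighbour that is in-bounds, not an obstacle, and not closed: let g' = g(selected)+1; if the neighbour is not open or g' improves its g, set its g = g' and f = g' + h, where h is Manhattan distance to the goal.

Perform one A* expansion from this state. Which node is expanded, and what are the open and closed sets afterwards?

step 1: expand (3,3) (f=5, h=3) → closed; open now [(2,3) g=3 f=5, (3,2) g=3 f=7, (3,4) g=3 f=7, (4,2) g=2 f=7, (4,4) g=2 f=7, (5,2) g=1 f=7, (5,4) g=1 f=7]

expanded=(3,3); open=[(2,3) g=3 f=5, (3,2) g=3 f=7, (3,4) g=3 f=7, (4,2) g=2 f=7, (4,4) g=2 f=7, (5,2) g=1 f=7, (5,4) g=1 f=7]; closed=[(3,3), (4,3), (5,3)]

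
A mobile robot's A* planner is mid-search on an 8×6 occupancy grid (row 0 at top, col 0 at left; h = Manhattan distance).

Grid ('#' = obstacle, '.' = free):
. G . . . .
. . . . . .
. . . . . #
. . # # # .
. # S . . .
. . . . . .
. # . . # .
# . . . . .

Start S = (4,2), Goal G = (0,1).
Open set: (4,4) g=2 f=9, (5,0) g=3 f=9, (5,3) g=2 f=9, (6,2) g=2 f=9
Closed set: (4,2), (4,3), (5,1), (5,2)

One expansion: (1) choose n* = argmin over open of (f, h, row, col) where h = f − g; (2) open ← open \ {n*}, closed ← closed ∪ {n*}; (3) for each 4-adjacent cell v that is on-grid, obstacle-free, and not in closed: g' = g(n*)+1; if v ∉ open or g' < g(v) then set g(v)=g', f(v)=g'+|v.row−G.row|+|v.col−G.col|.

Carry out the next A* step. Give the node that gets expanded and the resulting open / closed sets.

expanded=(5,0); open=[(4,0) g=4 f=9, (4,4) g=2 f=9, (5,3) g=2 f=9, (6,0) g=4 f=11, (6,2) g=2 f=9]; closed=[(4,2), (4,3), (5,0), (5,1), (5,2)]

step 1: expand (5,0) (f=9, h=6) → closed; open now [(4,0) g=4 f=9, (4,4) g=2 f=9, (5,3) g=2 f=9, (6,0) g=4 f=11, (6,2) g=2 f=9]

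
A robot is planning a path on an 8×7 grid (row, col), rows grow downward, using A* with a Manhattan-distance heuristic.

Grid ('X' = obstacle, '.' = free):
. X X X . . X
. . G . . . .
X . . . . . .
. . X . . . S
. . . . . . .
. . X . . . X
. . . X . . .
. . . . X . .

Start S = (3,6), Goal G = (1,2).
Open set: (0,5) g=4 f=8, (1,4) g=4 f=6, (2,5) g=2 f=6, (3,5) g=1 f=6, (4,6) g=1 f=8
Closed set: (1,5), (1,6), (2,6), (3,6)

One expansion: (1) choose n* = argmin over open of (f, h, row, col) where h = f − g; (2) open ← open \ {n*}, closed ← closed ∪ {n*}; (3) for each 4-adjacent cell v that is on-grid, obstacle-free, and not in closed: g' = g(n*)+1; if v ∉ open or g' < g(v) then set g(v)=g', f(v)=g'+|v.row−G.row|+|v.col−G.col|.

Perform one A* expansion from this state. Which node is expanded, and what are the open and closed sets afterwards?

step 1: expand (1,4) (f=6, h=2) → closed; open now [(0,4) g=5 f=8, (0,5) g=4 f=8, (1,3) g=5 f=6, (2,4) g=5 f=8, (2,5) g=2 f=6, (3,5) g=1 f=6, (4,6) g=1 f=8]

expanded=(1,4); open=[(0,4) g=5 f=8, (0,5) g=4 f=8, (1,3) g=5 f=6, (2,4) g=5 f=8, (2,5) g=2 f=6, (3,5) g=1 f=6, (4,6) g=1 f=8]; closed=[(1,4), (1,5), (1,6), (2,6), (3,6)]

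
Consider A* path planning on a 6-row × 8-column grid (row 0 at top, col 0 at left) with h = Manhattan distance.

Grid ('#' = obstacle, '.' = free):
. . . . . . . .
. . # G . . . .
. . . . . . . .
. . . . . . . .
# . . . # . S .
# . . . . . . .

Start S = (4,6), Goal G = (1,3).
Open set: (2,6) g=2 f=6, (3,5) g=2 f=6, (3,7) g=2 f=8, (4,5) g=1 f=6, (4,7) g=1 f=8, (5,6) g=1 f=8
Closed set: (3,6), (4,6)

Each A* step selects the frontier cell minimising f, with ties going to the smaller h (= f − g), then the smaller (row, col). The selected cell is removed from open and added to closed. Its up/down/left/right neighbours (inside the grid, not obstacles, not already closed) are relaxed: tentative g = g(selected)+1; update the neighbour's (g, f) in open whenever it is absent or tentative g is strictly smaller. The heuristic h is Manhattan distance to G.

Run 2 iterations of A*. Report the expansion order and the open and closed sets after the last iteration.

order=[(2,6) → (1,6)]; open=[(0,6) g=4 f=8, (1,5) g=4 f=6, (1,7) g=4 f=8, (2,5) g=3 f=6, (2,7) g=3 f=8, (3,5) g=2 f=6, (3,7) g=2 f=8, (4,5) g=1 f=6, (4,7) g=1 f=8, (5,6) g=1 f=8]; closed=[(1,6), (2,6), (3,6), (4,6)]

step 1: expand (2,6) (f=6, h=4) → closed; open now [(1,6) g=3 f=6, (2,5) g=3 f=6, (2,7) g=3 f=8, (3,5) g=2 f=6, (3,7) g=2 f=8, (4,5) g=1 f=6, (4,7) g=1 f=8, (5,6) g=1 f=8]
step 2: expand (1,6) (f=6, h=3) → closed; open now [(0,6) g=4 f=8, (1,5) g=4 f=6, (1,7) g=4 f=8, (2,5) g=3 f=6, (2,7) g=3 f=8, (3,5) g=2 f=6, (3,7) g=2 f=8, (4,5) g=1 f=6, (4,7) g=1 f=8, (5,6) g=1 f=8]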